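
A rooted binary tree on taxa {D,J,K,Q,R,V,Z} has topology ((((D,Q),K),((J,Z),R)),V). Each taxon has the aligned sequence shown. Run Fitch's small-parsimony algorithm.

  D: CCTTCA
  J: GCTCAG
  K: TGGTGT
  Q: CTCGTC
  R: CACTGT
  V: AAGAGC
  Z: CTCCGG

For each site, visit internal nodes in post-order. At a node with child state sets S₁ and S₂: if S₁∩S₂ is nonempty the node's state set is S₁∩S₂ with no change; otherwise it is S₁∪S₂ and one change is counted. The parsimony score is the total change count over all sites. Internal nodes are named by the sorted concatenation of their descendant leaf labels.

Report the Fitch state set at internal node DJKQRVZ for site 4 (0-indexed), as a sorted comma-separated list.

[col 0] DQ: children D:{C}, Q:{C} ∩→ {C}; cost 0
[col 0] DKQ: children DQ:{C}, K:{T} ∪→ {C,T}; cost 1
[col 0] JZ: children J:{G}, Z:{C} ∪→ {C,G}; cost 1
[col 0] JRZ: children JZ:{C,G}, R:{C} ∩→ {C}; cost 0
[col 0] DJKQRZ: children DKQ:{C,T}, JRZ:{C} ∩→ {C}; cost 0
[col 0] DJKQRVZ: children DJKQRZ:{C}, V:{A} ∪→ {A,C}; cost 1
[col 1] DQ: children D:{C}, Q:{T} ∪→ {C,T}; cost 1
[col 1] DKQ: children DQ:{C,T}, K:{G} ∪→ {C,G,T}; cost 1
[col 1] JZ: children J:{C}, Z:{T} ∪→ {C,T}; cost 1
[col 1] JRZ: children JZ:{C,T}, R:{A} ∪→ {A,C,T}; cost 1
[col 1] DJKQRZ: children DKQ:{C,G,T}, JRZ:{A,C,T} ∩→ {C,T}; cost 0
[col 1] DJKQRVZ: children DJKQRZ:{C,T}, V:{A} ∪→ {A,C,T}; cost 1
[col 2] DQ: children D:{T}, Q:{C} ∪→ {C,T}; cost 1
[col 2] DKQ: children DQ:{C,T}, K:{G} ∪→ {C,G,T}; cost 1
[col 2] JZ: children J:{T}, Z:{C} ∪→ {C,T}; cost 1
[col 2] JRZ: children JZ:{C,T}, R:{C} ∩→ {C}; cost 0
[col 2] DJKQRZ: children DKQ:{C,G,T}, JRZ:{C} ∩→ {C}; cost 0
[col 2] DJKQRVZ: children DJKQRZ:{C}, V:{G} ∪→ {C,G}; cost 1
[col 3] DQ: children D:{T}, Q:{G} ∪→ {G,T}; cost 1
[col 3] DKQ: children DQ:{G,T}, K:{T} ∩→ {T}; cost 0
[col 3] JZ: children J:{C}, Z:{C} ∩→ {C}; cost 0
[col 3] JRZ: children JZ:{C}, R:{T} ∪→ {C,T}; cost 1
[col 3] DJKQRZ: children DKQ:{T}, JRZ:{C,T} ∩→ {T}; cost 0
[col 3] DJKQRVZ: children DJKQRZ:{T}, V:{A} ∪→ {A,T}; cost 1
[col 4] DQ: children D:{C}, Q:{T} ∪→ {C,T}; cost 1
[col 4] DKQ: children DQ:{C,T}, K:{G} ∪→ {C,G,T}; cost 1
[col 4] JZ: children J:{A}, Z:{G} ∪→ {A,G}; cost 1
[col 4] JRZ: children JZ:{A,G}, R:{G} ∩→ {G}; cost 0
[col 4] DJKQRZ: children DKQ:{C,G,T}, JRZ:{G} ∩→ {G}; cost 0
[col 4] DJKQRVZ: children DJKQRZ:{G}, V:{G} ∩→ {G}; cost 0
[col 5] DQ: children D:{A}, Q:{C} ∪→ {A,C}; cost 1
[col 5] DKQ: children DQ:{A,C}, K:{T} ∪→ {A,C,T}; cost 1
[col 5] JZ: children J:{G}, Z:{G} ∩→ {G}; cost 0
[col 5] JRZ: children JZ:{G}, R:{T} ∪→ {G,T}; cost 1
[col 5] DJKQRZ: children DKQ:{A,C,T}, JRZ:{G,T} ∩→ {T}; cost 0
[col 5] DJKQRVZ: children DJKQRZ:{T}, V:{C} ∪→ {C,T}; cost 1
per-site changes: [3, 5, 4, 3, 3, 4]; total = 22

G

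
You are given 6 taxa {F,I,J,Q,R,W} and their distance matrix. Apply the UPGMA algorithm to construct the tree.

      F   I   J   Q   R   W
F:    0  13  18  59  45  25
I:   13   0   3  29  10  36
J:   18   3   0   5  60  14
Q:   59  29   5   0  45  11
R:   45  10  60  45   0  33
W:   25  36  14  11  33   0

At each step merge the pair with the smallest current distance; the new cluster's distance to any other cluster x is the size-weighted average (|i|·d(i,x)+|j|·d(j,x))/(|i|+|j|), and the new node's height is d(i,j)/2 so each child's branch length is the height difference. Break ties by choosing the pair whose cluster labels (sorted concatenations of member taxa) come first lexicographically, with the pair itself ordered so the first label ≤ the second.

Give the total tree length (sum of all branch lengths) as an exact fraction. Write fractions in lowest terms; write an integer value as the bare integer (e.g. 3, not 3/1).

1347/20

iteration 1: select I,J (d=3); attach at lengths (3/2, 3/2); label the merged cluster IJ
  updated: d(F,IJ)=31/2, d(IJ,Q)=17, d(IJ,R)=35, d(IJ,W)=25
iteration 2: select Q,W (d=11); attach at lengths (11/2, 11/2); label the merged cluster QW
  updated: d(F,QW)=42, d(IJ,QW)=21, d(QW,R)=39
iteration 3: select F,IJ (d=31/2); attach at lengths (31/4, 25/4); label the merged cluster FIJ
  updated: d(FIJ,QW)=28, d(FIJ,R)=115/3
iteration 4: select FIJ,QW (d=28); attach at lengths (25/4, 17/2); label the merged cluster FIJQW
  updated: d(FIJQW,R)=193/5
iteration 5: select FIJQW,R (d=193/5); attach at lengths (53/10, 193/10); label the merged cluster FIJQRW
final tree: (((F:31/4,(I:3/2,J:3/2):25/4):25/4,(Q:11/2,W:11/2):17/2):53/10,R:193/10)
total length: 1347/20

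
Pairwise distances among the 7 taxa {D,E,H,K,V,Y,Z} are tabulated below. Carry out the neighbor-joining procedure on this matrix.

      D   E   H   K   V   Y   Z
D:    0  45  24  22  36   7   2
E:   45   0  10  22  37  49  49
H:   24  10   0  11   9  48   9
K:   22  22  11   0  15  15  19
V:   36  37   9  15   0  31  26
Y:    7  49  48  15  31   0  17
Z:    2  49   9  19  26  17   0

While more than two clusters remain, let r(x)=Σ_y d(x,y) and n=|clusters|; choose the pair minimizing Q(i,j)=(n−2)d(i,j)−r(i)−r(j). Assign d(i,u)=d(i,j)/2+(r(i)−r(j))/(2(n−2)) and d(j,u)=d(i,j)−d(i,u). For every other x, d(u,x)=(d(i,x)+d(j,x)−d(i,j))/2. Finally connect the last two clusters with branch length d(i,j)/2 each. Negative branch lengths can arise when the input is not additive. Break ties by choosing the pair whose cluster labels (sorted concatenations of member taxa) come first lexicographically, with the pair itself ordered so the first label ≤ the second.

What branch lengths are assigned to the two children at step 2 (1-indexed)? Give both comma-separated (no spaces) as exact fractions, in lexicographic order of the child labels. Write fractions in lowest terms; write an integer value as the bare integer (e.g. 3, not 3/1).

iteration 1: select E,H (d=10, Q=-273); attach at lengths (151/10, -51/10); label the merged cluster EH
  updated: d(D,EH)=59/2, d(EH,K)=23/2, d(EH,V)=18, d(EH,Y)=87/2, d(EH,Z)=24
iteration 2: select D,Y (d=7, Q=-182); attach at lengths (11/8, 45/8); label the merged cluster DY
  updated: d(DY,EH)=33, d(DY,K)=15, d(DY,V)=30, d(DY,Z)=6
iteration 3: select DY,Z (d=6, Q=-141); attach at lengths (9/2, 3/2); label the merged cluster DYZ
  updated: d(DYZ,EH)=51/2, d(DYZ,K)=14, d(DYZ,V)=25
iteration 4: select DYZ,K (d=14, Q=-77); attach at lengths (13, 1); label the merged cluster DKYZ
  updated: d(DKYZ,EH)=23/2, d(DKYZ,V)=13
iteration 5: select DKYZ,EH (d=23/2, Q=-85/2); attach at lengths (13/4, 33/4); label the merged cluster DEHKYZ
  updated: d(DEHKYZ,V)=39/4
iteration 6: select DEHKYZ,V (d=39/4); attach at lengths (39/8, 39/8); label the merged cluster DEHKVYZ
final tree: (((((D:11/8,Y:45/8):9/2,Z:3/2):13,K:1):13/4,(E:151/10,H:-51/10):33/4):39/8,V:39/8)
total length: 233/4

11/8,45/8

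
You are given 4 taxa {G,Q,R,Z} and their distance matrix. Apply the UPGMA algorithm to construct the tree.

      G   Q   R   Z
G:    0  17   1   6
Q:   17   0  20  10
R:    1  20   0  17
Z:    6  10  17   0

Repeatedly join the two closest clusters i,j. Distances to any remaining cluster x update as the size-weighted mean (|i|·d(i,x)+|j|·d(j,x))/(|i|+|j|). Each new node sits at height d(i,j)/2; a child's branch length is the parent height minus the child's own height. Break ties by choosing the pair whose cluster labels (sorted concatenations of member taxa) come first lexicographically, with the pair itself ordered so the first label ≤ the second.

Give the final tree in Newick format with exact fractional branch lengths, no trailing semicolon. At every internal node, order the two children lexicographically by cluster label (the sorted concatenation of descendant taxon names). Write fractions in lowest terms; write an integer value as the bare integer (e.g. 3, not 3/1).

iteration 1: select G,R (d=1); attach at lengths (1/2, 1/2); label the merged cluster GR
  updated: d(GR,Q)=37/2, d(GR,Z)=23/2
iteration 2: select Q,Z (d=10); attach at lengths (5, 5); label the merged cluster QZ
  updated: d(GR,QZ)=15
iteration 3: select GR,QZ (d=15); attach at lengths (7, 5/2); label the merged cluster GQRZ
final tree: ((G:1/2,R:1/2):7,(Q:5,Z:5):5/2)
total length: 41/2

((G:1/2,R:1/2):7,(Q:5,Z:5):5/2)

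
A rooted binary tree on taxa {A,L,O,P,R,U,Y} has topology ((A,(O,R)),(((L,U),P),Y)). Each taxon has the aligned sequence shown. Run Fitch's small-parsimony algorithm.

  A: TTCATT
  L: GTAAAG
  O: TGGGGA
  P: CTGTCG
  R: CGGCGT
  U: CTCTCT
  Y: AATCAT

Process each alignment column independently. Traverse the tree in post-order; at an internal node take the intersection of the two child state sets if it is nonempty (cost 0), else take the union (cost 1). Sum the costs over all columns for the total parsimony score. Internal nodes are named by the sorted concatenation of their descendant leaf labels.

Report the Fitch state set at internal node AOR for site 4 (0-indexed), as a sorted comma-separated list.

site 0, node OR: O={T} ∪ R={C} → {C,T} (+1)
site 0, node AOR: A={T} ∩ OR={C,T} → {T} (+0)
site 0, node LU: L={G} ∪ U={C} → {C,G} (+1)
site 0, node LPU: LU={C,G} ∩ P={C} → {C} (+0)
site 0, node LPUY: LPU={C} ∪ Y={A} → {A,C} (+1)
site 0, node ALOPRUY: AOR={T} ∪ LPUY={A,C} → {A,C,T} (+1)
site 1, node OR: O={G} ∩ R={G} → {G} (+0)
site 1, node AOR: A={T} ∪ OR={G} → {G,T} (+1)
site 1, node LU: L={T} ∩ U={T} → {T} (+0)
site 1, node LPU: LU={T} ∩ P={T} → {T} (+0)
site 1, node LPUY: LPU={T} ∪ Y={A} → {A,T} (+1)
site 1, node ALOPRUY: AOR={G,T} ∩ LPUY={A,T} → {T} (+0)
site 2, node OR: O={G} ∩ R={G} → {G} (+0)
site 2, node AOR: A={C} ∪ OR={G} → {C,G} (+1)
site 2, node LU: L={A} ∪ U={C} → {A,C} (+1)
site 2, node LPU: LU={A,C} ∪ P={G} → {A,C,G} (+1)
site 2, node LPUY: LPU={A,C,G} ∪ Y={T} → {A,C,G,T} (+1)
site 2, node ALOPRUY: AOR={C,G} ∩ LPUY={A,C,G,T} → {C,G} (+0)
site 3, node OR: O={G} ∪ R={C} → {C,G} (+1)
site 3, node AOR: A={A} ∪ OR={C,G} → {A,C,G} (+1)
site 3, node LU: L={A} ∪ U={T} → {A,T} (+1)
site 3, node LPU: LU={A,T} ∩ P={T} → {T} (+0)
site 3, node LPUY: LPU={T} ∪ Y={C} → {C,T} (+1)
site 3, node ALOPRUY: AOR={A,C,G} ∩ LPUY={C,T} → {C} (+0)
site 4, node OR: O={G} ∩ R={G} → {G} (+0)
site 4, node AOR: A={T} ∪ OR={G} → {G,T} (+1)
site 4, node LU: L={A} ∪ U={C} → {A,C} (+1)
site 4, node LPU: LU={A,C} ∩ P={C} → {C} (+0)
site 4, node LPUY: LPU={C} ∪ Y={A} → {A,C} (+1)
site 4, node ALOPRUY: AOR={G,T} ∪ LPUY={A,C} → {A,C,G,T} (+1)
site 5, node OR: O={A} ∪ R={T} → {A,T} (+1)
site 5, node AOR: A={T} ∩ OR={A,T} → {T} (+0)
site 5, node LU: L={G} ∪ U={T} → {G,T} (+1)
site 5, node LPU: LU={G,T} ∩ P={G} → {G} (+0)
site 5, node LPUY: LPU={G} ∪ Y={T} → {G,T} (+1)
site 5, node ALOPRUY: AOR={T} ∩ LPUY={G,T} → {T} (+0)
per-site changes: [4, 2, 4, 4, 4, 3]; total = 21

G,T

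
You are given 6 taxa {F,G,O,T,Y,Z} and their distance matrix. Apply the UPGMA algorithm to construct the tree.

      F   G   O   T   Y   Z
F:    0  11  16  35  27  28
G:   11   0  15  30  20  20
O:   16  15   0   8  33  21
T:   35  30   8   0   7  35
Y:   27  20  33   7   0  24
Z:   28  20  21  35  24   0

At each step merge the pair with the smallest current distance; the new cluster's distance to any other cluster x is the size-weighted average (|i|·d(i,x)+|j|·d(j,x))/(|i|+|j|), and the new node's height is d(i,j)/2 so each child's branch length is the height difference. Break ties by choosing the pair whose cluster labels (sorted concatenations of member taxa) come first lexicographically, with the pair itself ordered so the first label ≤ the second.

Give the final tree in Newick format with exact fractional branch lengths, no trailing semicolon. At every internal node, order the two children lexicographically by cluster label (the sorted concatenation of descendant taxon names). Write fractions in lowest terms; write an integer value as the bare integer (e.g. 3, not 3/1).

1. join T+Y (d=7) ⇒ TY; edges |T|=7/2, |Y|=7/2
  updated: d(F,TY)=31, d(G,TY)=25, d(O,TY)=41/2, d(TY,Z)=59/2
2. join F+G (d=11) ⇒ FG; edges |F|=11/2, |G|=11/2
  updated: d(FG,O)=31/2, d(FG,TY)=28, d(FG,Z)=24
3. join FG+O (d=31/2) ⇒ FGO; edges |FG|=9/4, |O|=31/4
  updated: d(FGO,TY)=51/2, d(FGO,Z)=23
4. join FGO+Z (d=23) ⇒ FGOZ; edges |FGO|=15/4, |Z|=23/2
  updated: d(FGOZ,TY)=53/2
5. join FGOZ+TY (d=53/2) ⇒ FGOTYZ; edges |FGOZ|=7/4, |TY|=39/4
final tree: ((((F:11/2,G:11/2):9/4,O:31/4):15/4,Z:23/2):7/4,(T:7/2,Y:7/2):39/4)
total length: 219/4

((((F:11/2,G:11/2):9/4,O:31/4):15/4,Z:23/2):7/4,(T:7/2,Y:7/2):39/4)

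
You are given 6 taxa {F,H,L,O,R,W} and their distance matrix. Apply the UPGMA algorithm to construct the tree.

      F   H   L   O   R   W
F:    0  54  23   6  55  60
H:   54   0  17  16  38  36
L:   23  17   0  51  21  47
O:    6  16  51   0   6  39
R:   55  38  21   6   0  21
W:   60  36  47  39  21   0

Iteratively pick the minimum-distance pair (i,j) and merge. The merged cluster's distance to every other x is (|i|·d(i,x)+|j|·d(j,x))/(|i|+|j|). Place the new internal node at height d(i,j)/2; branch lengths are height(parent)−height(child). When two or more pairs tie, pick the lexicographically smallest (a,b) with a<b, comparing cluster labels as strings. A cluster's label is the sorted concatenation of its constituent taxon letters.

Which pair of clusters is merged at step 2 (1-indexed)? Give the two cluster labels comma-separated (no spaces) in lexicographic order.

H,L

iteration 1: select F,O (d=6); attach at lengths (3, 3); label the merged cluster FO
  updated: d(FO,H)=35, d(FO,L)=37, d(FO,R)=61/2, d(FO,W)=99/2
iteration 2: select H,L (d=17); attach at lengths (17/2, 17/2); label the merged cluster HL
  updated: d(FO,HL)=36, d(HL,R)=59/2, d(HL,W)=83/2
iteration 3: select R,W (d=21); attach at lengths (21/2, 21/2); label the merged cluster RW
  updated: d(FO,RW)=40, d(HL,RW)=71/2
iteration 4: select HL,RW (d=71/2); attach at lengths (37/4, 29/4); label the merged cluster HLRW
  updated: d(FO,HLRW)=38
iteration 5: select FO,HLRW (d=38); attach at lengths (16, 5/4); label the merged cluster FHLORW
final tree: ((F:3,O:3):16,((H:17/2,L:17/2):37/4,(R:21/2,W:21/2):29/4):5/4)
total length: 311/4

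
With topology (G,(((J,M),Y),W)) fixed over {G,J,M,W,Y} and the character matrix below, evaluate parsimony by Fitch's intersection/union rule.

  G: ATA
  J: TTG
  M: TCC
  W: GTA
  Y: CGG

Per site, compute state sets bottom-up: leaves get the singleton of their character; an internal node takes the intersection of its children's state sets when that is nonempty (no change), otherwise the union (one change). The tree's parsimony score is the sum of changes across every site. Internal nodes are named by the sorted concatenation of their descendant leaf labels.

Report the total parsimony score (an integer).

7

JM@0: {T} ∩ {T} = {T} (intersection, +0)
JMY@0: {T} ∪ {C} = {C,T} (union, +1)
JMWY@0: {C,T} ∪ {G} = {C,G,T} (union, +1)
GJMWY@0: {A} ∪ {C,G,T} = {A,C,G,T} (union, +1)
JM@1: {T} ∪ {C} = {C,T} (union, +1)
JMY@1: {C,T} ∪ {G} = {C,G,T} (union, +1)
JMWY@1: {C,G,T} ∩ {T} = {T} (intersection, +0)
GJMWY@1: {T} ∩ {T} = {T} (intersection, +0)
JM@2: {G} ∪ {C} = {C,G} (union, +1)
JMY@2: {C,G} ∩ {G} = {G} (intersection, +0)
JMWY@2: {G} ∪ {A} = {A,G} (union, +1)
GJMWY@2: {A} ∩ {A,G} = {A} (intersection, +0)
per-site changes: [3, 2, 2]; total = 7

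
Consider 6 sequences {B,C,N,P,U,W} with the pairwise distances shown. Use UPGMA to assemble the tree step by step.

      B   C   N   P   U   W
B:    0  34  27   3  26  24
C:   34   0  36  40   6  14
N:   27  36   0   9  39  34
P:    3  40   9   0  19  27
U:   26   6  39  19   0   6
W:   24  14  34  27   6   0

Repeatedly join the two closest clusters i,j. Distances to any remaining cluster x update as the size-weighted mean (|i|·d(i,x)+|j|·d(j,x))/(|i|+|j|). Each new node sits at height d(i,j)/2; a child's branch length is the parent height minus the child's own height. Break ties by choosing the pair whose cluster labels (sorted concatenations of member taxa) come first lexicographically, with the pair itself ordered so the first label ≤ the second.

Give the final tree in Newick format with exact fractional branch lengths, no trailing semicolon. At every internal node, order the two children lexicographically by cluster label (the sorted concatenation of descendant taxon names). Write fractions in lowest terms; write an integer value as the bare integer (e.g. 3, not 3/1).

(((B:3/2,P:3/2):15/2,N:9):13/2,((C:3,U:3):2,W:5):21/2)

iteration 1: select B,P (d=3); attach at lengths (3/2, 3/2); label the merged cluster BP
  updated: d(BP,C)=37, d(BP,N)=18, d(BP,U)=45/2, d(BP,W)=51/2
iteration 2: select C,U (d=6); attach at lengths (3, 3); label the merged cluster CU
  updated: d(BP,CU)=119/4, d(CU,N)=75/2, d(CU,W)=10
iteration 3: select CU,W (d=10); attach at lengths (2, 5); label the merged cluster CUW
  updated: d(BP,CUW)=85/3, d(CUW,N)=109/3
iteration 4: select BP,N (d=18); attach at lengths (15/2, 9); label the merged cluster BNP
  updated: d(BNP,CUW)=31
iteration 5: select BNP,CUW (d=31); attach at lengths (13/2, 21/2); label the merged cluster BCNPUW
final tree: (((B:3/2,P:3/2):15/2,N:9):13/2,((C:3,U:3):2,W:5):21/2)
total length: 99/2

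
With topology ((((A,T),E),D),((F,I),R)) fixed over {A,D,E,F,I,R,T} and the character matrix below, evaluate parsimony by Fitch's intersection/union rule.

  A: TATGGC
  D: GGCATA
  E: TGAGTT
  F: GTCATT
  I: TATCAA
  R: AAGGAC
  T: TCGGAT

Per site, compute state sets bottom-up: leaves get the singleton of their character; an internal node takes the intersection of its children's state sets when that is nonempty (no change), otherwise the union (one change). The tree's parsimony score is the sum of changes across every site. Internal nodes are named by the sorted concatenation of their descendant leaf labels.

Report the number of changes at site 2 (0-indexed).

5

site 0, node AT: A={T} ∩ T={T} → {T} (+0)
site 0, node AET: AT={T} ∩ E={T} → {T} (+0)
site 0, node ADET: AET={T} ∪ D={G} → {G,T} (+1)
site 0, node FI: F={G} ∪ I={T} → {G,T} (+1)
site 0, node FIR: FI={G,T} ∪ R={A} → {A,G,T} (+1)
site 0, node ADEFIRT: ADET={G,T} ∩ FIR={A,G,T} → {G,T} (+0)
site 1, node AT: A={A} ∪ T={C} → {A,C} (+1)
site 1, node AET: AT={A,C} ∪ E={G} → {A,C,G} (+1)
site 1, node ADET: AET={A,C,G} ∩ D={G} → {G} (+0)
site 1, node FI: F={T} ∪ I={A} → {A,T} (+1)
site 1, node FIR: FI={A,T} ∩ R={A} → {A} (+0)
site 1, node ADEFIRT: ADET={G} ∪ FIR={A} → {A,G} (+1)
site 2, node AT: A={T} ∪ T={G} → {G,T} (+1)
site 2, node AET: AT={G,T} ∪ E={A} → {A,G,T} (+1)
site 2, node ADET: AET={A,G,T} ∪ D={C} → {A,C,G,T} (+1)
site 2, node FI: F={C} ∪ I={T} → {C,T} (+1)
site 2, node FIR: FI={C,T} ∪ R={G} → {C,G,T} (+1)
site 2, node ADEFIRT: ADET={A,C,G,T} ∩ FIR={C,G,T} → {C,G,T} (+0)
site 3, node AT: A={G} ∩ T={G} → {G} (+0)
site 3, node AET: AT={G} ∩ E={G} → {G} (+0)
site 3, node ADET: AET={G} ∪ D={A} → {A,G} (+1)
site 3, node FI: F={A} ∪ I={C} → {A,C} (+1)
site 3, node FIR: FI={A,C} ∪ R={G} → {A,C,G} (+1)
site 3, node ADEFIRT: ADET={A,G} ∩ FIR={A,C,G} → {A,G} (+0)
site 4, node AT: A={G} ∪ T={A} → {A,G} (+1)
site 4, node AET: AT={A,G} ∪ E={T} → {A,G,T} (+1)
site 4, node ADET: AET={A,G,T} ∩ D={T} → {T} (+0)
site 4, node FI: F={T} ∪ I={A} → {A,T} (+1)
site 4, node FIR: FI={A,T} ∩ R={A} → {A} (+0)
site 4, node ADEFIRT: ADET={T} ∪ FIR={A} → {A,T} (+1)
site 5, node AT: A={C} ∪ T={T} → {C,T} (+1)
site 5, node AET: AT={C,T} ∩ E={T} → {T} (+0)
site 5, node ADET: AET={T} ∪ D={A} → {A,T} (+1)
site 5, node FI: F={T} ∪ I={A} → {A,T} (+1)
site 5, node FIR: FI={A,T} ∪ R={C} → {A,C,T} (+1)
site 5, node ADEFIRT: ADET={A,T} ∩ FIR={A,C,T} → {A,T} (+0)
per-site changes: [3, 4, 5, 3, 4, 4]; total = 23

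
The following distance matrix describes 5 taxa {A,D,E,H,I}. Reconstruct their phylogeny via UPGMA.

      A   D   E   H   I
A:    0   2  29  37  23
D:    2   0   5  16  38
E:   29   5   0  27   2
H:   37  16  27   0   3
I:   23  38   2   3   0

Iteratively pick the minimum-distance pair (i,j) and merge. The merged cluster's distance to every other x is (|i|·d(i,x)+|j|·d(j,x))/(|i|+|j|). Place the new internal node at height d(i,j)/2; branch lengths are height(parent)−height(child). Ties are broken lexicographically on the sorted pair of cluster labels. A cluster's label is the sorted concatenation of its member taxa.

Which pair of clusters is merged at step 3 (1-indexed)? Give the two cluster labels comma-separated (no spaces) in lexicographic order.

1. join A+D (d=2) ⇒ AD; edges |A|=1, |D|=1
  updated: d(AD,E)=17, d(AD,H)=53/2, d(AD,I)=61/2
2. join E+I (d=2) ⇒ EI; edges |E|=1, |I|=1
  updated: d(AD,EI)=95/4, d(EI,H)=15
3. join EI+H (d=15) ⇒ EHI; edges |EI|=13/2, |H|=15/2
  updated: d(AD,EHI)=74/3
4. join AD+EHI (d=74/3) ⇒ ADEHI; edges |AD|=34/3, |EHI|=29/6
final tree: ((A:1,D:1):34/3,((E:1,I:1):13/2,H:15/2):29/6)
total length: 205/6

EI,H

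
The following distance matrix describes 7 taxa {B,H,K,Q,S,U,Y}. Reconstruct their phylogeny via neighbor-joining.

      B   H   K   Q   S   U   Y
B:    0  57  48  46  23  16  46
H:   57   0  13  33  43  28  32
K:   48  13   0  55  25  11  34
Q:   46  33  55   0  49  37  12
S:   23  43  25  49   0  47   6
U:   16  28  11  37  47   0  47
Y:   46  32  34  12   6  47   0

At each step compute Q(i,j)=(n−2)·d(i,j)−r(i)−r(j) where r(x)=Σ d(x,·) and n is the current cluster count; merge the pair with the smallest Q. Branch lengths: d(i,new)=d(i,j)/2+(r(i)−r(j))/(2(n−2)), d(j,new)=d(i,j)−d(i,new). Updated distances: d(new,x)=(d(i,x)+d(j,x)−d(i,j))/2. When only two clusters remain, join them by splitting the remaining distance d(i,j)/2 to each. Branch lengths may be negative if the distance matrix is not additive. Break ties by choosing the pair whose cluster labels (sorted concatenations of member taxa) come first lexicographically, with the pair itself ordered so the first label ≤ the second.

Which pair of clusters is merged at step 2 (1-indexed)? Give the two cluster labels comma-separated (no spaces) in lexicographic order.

1. join Q+Y (d=12, Q=-349) ⇒ QY; edges |Q|=23/2, |Y|=1/2
  updated: d(B,QY)=40, d(H,QY)=53/2, d(K,QY)=77/2, d(QY,S)=43/2, d(QY,U)=36
2. join B+U (d=16, Q=-258) ⇒ BU; edges |B|=55/4, |U|=9/4
  updated: d(BU,H)=69/2, d(BU,K)=43/2, d(BU,QY)=30, d(BU,S)=27
3. join H+K (d=13, Q=-176) ⇒ HK; edges |H|=29/3, |K|=10/3
  updated: d(BU,HK)=43/2, d(HK,QY)=26, d(HK,S)=55/2
4. join BU+HK (d=43/2, Q=-221/2) ⇒ BHKU; edges |BU|=93/8, |HK|=79/8
  updated: d(BHKU,QY)=69/4, d(BHKU,S)=33/2
5. join BHKU+QY (d=69/4, Q=-221/4) ⇒ BHKQUY; edges |BHKU|=49/8, |QY|=89/8
  updated: d(BHKQUY,S)=83/8
6. join BHKQUY+S (d=83/8) ⇒ BHKQSUY; edges |BHKQUY|=83/16, |S|=83/16
final tree: ((((B:55/4,U:9/4):93/8,(H:29/3,K:10/3):79/8):49/8,(Q:23/2,Y:1/2):89/8):83/16,S:83/16)
total length: 721/8

B,U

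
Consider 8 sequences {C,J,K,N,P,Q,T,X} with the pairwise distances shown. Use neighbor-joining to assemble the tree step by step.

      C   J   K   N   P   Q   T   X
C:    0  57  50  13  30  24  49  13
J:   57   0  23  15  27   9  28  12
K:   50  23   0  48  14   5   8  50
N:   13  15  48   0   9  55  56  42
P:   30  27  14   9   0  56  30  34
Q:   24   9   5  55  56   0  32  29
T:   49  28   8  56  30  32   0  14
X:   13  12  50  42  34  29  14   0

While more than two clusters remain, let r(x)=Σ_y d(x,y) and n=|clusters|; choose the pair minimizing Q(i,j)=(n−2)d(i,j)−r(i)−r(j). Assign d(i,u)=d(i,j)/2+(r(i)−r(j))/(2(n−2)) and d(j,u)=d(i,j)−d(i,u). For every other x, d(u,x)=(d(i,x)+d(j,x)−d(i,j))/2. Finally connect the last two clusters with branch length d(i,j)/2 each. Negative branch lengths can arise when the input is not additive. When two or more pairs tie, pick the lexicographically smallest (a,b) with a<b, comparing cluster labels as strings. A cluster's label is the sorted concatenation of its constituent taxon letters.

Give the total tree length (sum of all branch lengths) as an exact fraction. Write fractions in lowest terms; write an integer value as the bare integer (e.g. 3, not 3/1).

2647/32

step 1: merge (C,N) at d=13, Q=-396; branch lengths C→19/3, N→20/3; new cluster CN
  updated: d(CN,J)=59/2, d(CN,K)=85/2, d(CN,P)=13, d(CN,Q)=33, d(CN,T)=46, d(CN,X)=21
step 2: merge (CN,P) at d=13, Q=-294; branch lengths CN→38/5, P→27/5; new cluster CNP
  updated: d(CNP,J)=87/4, d(CNP,K)=87/4, d(CNP,Q)=38, d(CNP,T)=63/2, d(CNP,X)=21
step 3: merge (K,Q) at d=5, Q=-803/4; branch lengths K→59/32, Q→101/32; new cluster KQ
  updated: d(CNP,KQ)=219/8, d(J,KQ)=27/2, d(KQ,T)=35/2, d(KQ,X)=37
step 4: merge (KQ,T) at d=35/2, Q=-1071/8; branch lengths KQ→455/48, T→385/48; new cluster KQT
  updated: d(CNP,KQT)=331/16, d(J,KQT)=12, d(KQT,X)=67/4
step 5: merge (CNP,KQT) at d=331/16, Q=-143/2; branch lengths CNP→443/32, KQT→219/32; new cluster CKNPQT
  updated: d(CKNPQT,J)=209/32, d(CKNPQT,X)=273/32
step 6: merge (CKNPQT,J) at d=209/32, Q=-433/16; branch lengths CKNPQT→49/32, J→5; new cluster CJKNPQT
  updated: d(CJKNPQT,X)=7
step 7: merge (CJKNPQT,X) at d=7; branch lengths CJKNPQT→7/2, X→7/2; new cluster CJKNPQTX
final tree: (((((C:19/3,N:20/3):38/5,P:27/5):443/32,((K:59/32,Q:101/32):455/48,T:385/48):219/32):49/32,J:5):7/2,X:7/2)
total length: 2647/32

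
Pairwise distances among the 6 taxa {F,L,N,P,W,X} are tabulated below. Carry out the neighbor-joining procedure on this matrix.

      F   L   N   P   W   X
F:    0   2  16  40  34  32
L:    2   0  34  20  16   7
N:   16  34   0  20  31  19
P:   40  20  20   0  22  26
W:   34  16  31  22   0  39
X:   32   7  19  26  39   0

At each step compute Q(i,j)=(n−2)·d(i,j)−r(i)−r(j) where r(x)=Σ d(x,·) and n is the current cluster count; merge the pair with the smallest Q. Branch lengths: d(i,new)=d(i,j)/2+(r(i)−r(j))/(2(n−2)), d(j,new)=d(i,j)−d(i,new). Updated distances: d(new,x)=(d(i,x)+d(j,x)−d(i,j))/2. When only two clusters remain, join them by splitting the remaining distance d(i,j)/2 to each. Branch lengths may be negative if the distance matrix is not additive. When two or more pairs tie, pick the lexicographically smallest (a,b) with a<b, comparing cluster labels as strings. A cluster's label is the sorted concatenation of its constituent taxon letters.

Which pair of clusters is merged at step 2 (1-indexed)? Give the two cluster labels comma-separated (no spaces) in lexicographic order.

P,W

1. join F+L (d=2, Q=-195) ⇒ FL; edges |F|=53/8, |L|=-37/8
  updated: d(FL,N)=24, d(FL,P)=29, d(FL,W)=24, d(FL,X)=37/2
2. join P+W (d=22, Q=-147) ⇒ PW; edges |P|=47/6, |W|=85/6
  updated: d(FL,PW)=31/2, d(N,PW)=29/2, d(PW,X)=43/2
3. join FL+X (d=37/2, Q=-80) ⇒ FLX; edges |FL|=9, |X|=19/2
  updated: d(FLX,N)=49/4, d(FLX,PW)=37/4
4. join FLX+N (d=49/4, Q=-36) ⇒ FLNX; edges |FLX|=7/2, |N|=35/4
  updated: d(FLNX,PW)=23/4
5. join FLNX+PW (d=23/4) ⇒ FLNPWX; edges |FLNX|=23/8, |PW|=23/8
final tree: ((((F:53/8,L:-37/8):9,X:19/2):7/2,N:35/4):23/8,(P:47/6,W:85/6):23/8)
total length: 121/2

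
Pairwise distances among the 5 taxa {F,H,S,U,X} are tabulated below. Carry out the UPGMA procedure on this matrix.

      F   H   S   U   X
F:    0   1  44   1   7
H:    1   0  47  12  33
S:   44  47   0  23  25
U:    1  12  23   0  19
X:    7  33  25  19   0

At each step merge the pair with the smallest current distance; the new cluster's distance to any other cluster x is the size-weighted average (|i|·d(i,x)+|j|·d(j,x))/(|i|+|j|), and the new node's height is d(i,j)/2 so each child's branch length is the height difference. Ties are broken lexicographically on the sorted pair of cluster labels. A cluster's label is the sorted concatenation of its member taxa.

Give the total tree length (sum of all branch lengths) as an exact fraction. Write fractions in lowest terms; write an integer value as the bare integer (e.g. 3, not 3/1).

1. join F+H (d=1) ⇒ FH; edges |F|=1/2, |H|=1/2
  updated: d(FH,S)=91/2, d(FH,U)=13/2, d(FH,X)=20
2. join FH+U (d=13/2) ⇒ FHU; edges |FH|=11/4, |U|=13/4
  updated: d(FHU,S)=38, d(FHU,X)=59/3
3. join FHU+X (d=59/3) ⇒ FHUX; edges |FHU|=79/12, |X|=59/6
  updated: d(FHUX,S)=139/4
4. join FHUX+S (d=139/4) ⇒ FHSUX; edges |FHUX|=181/24, |S|=139/8
final tree: ((((F:1/2,H:1/2):11/4,U:13/4):79/12,X:59/6):181/24,S:139/8)
total length: 145/3

145/3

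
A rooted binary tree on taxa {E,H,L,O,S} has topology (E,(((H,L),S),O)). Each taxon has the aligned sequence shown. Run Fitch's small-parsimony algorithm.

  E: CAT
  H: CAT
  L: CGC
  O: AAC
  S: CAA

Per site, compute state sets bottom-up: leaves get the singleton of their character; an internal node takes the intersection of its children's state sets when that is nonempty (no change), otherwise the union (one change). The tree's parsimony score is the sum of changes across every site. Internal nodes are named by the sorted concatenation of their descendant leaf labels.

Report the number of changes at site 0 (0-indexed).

1

[col 0] HL: children H:{C}, L:{C} ∩→ {C}; cost 0
[col 0] HLS: children HL:{C}, S:{C} ∩→ {C}; cost 0
[col 0] HLOS: children HLS:{C}, O:{A} ∪→ {A,C}; cost 1
[col 0] EHLOS: children E:{C}, HLOS:{A,C} ∩→ {C}; cost 0
[col 1] HL: children H:{A}, L:{G} ∪→ {A,G}; cost 1
[col 1] HLS: children HL:{A,G}, S:{A} ∩→ {A}; cost 0
[col 1] HLOS: children HLS:{A}, O:{A} ∩→ {A}; cost 0
[col 1] EHLOS: children E:{A}, HLOS:{A} ∩→ {A}; cost 0
[col 2] HL: children H:{T}, L:{C} ∪→ {C,T}; cost 1
[col 2] HLS: children HL:{C,T}, S:{A} ∪→ {A,C,T}; cost 1
[col 2] HLOS: children HLS:{A,C,T}, O:{C} ∩→ {C}; cost 0
[col 2] EHLOS: children E:{T}, HLOS:{C} ∪→ {C,T}; cost 1
per-site changes: [1, 1, 3]; total = 5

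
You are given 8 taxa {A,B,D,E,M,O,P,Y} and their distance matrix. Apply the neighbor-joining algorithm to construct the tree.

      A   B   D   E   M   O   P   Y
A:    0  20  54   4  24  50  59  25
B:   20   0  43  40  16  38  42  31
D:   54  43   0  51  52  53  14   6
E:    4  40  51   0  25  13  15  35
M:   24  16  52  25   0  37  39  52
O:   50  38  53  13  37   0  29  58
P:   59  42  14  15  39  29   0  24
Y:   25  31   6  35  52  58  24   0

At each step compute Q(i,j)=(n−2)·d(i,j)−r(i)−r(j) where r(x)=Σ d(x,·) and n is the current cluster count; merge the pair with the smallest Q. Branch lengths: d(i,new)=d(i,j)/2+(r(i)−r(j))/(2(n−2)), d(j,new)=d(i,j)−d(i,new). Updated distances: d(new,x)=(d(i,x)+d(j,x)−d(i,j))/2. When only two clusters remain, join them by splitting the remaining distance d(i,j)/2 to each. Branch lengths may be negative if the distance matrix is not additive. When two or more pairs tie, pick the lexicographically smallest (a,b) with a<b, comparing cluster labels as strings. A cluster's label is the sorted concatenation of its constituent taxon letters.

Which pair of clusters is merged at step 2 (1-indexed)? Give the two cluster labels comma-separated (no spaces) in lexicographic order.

DY,P

1. join D+Y (d=6, Q=-468) ⇒ DY; edges |D|=13/2, |Y|=-1/2
  updated: d(A,DY)=73/2, d(B,DY)=34, d(DY,E)=40, d(DY,M)=49, d(DY,O)=105/2, d(DY,P)=16
2. join DY+P (d=16, Q=-348) ⇒ DPY; edges |DY|=54/5, |P|=26/5
  updated: d(A,DPY)=159/4, d(B,DPY)=30, d(DPY,E)=39/2, d(DPY,M)=36, d(DPY,O)=131/4
3. join A+E (d=4, Q=-893/4) ⇒ AE; edges |A|=209/32, |E|=-81/32
  updated: d(AE,B)=28, d(AE,DPY)=221/8, d(AE,M)=45/2, d(AE,O)=59/2
4. join B+M (d=16, Q=-351/2) ⇒ BM; edges |B|=97/12, |M|=95/12
  updated: d(AE,BM)=69/4, d(BM,DPY)=25, d(BM,O)=59/2
5. join AE+BM (d=69/4, Q=-893/8) ⇒ ABEM; edges |AE|=297/32, |BM|=255/32
  updated: d(ABEM,DPY)=283/16, d(ABEM,O)=167/8
6. join ABEM+DPY (d=283/16, Q=-1141/16) ⇒ ABDEMPY; edges |ABEM|=93/32, |DPY|=473/32
  updated: d(ABDEMPY,O)=575/32
7. join ABDEMPY+O (d=575/32) ⇒ ABDEMOPY; edges |ABDEMPY|=575/64, |O|=575/64
final tree: ((((A:209/32,E:-81/32):297/32,(B:97/12,M:95/12):255/32):93/32,((D:13/2,Y:-1/2):54/5,P:26/5):473/32):575/64,O:575/64)
total length: 3037/32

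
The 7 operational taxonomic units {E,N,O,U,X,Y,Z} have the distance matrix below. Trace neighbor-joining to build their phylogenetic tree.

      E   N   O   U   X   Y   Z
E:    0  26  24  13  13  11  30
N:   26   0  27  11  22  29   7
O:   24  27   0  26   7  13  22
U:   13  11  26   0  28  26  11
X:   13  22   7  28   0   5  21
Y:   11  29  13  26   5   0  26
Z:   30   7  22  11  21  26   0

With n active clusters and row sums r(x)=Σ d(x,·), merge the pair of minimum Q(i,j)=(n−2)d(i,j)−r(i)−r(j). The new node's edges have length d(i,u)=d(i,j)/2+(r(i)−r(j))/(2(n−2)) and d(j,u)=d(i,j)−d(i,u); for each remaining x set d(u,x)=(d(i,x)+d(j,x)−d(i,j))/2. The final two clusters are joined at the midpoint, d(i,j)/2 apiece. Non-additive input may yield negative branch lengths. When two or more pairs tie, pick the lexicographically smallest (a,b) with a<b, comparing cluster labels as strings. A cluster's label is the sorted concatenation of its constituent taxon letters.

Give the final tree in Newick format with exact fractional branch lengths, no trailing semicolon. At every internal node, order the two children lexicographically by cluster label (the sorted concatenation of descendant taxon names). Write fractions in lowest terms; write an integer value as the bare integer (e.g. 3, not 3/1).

((((E:131/24,((N:4,Z:3):49/16,U:71/16):229/24):89/16,Y:49/16):39/16,O:111/16):1/32,X:1/32)

step 1: merge (N,Z) at d=7, Q=-204; branch lengths N→4, Z→3; new cluster NZ
  updated: d(E,NZ)=49/2, d(NZ,O)=21, d(NZ,U)=15/2, d(NZ,X)=18, d(NZ,Y)=24
step 2: merge (NZ,U) at d=15/2, Q=-331/2; branch lengths NZ→49/16, U→71/16; new cluster NUZ
  updated: d(E,NUZ)=15, d(NUZ,O)=79/4, d(NUZ,X)=77/4, d(NUZ,Y)=85/4
step 3: merge (E,NUZ) at d=15, Q=-373/4; branch lengths E→131/24, NUZ→229/24; new cluster ENUZ
  updated: d(ENUZ,O)=115/8, d(ENUZ,X)=69/8, d(ENUZ,Y)=69/8
step 4: merge (ENUZ,Y) at d=69/8, Q=-41; branch lengths ENUZ→89/16, Y→49/16; new cluster ENUYZ
  updated: d(ENUYZ,O)=75/8, d(ENUYZ,X)=5/2
step 5: merge (ENUYZ,O) at d=75/8, Q=-151/8; branch lengths ENUYZ→39/16, O→111/16; new cluster ENOUYZ
  updated: d(ENOUYZ,X)=1/16
step 6: merge (ENOUYZ,X) at d=1/16; branch lengths ENOUYZ→1/32, X→1/32; new cluster ENOUXYZ
final tree: ((((E:131/24,((N:4,Z:3):49/16,U:71/16):229/24):89/16,Y:49/16):39/16,O:111/16):1/32,X:1/32)
total length: 761/16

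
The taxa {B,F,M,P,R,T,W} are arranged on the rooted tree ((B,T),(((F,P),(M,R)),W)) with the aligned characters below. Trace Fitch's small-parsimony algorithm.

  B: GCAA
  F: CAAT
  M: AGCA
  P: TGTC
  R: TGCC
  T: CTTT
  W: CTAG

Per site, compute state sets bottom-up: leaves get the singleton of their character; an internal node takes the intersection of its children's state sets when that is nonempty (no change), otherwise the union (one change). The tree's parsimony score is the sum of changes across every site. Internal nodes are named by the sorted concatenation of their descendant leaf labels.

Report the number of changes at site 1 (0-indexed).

BT@0: {G} ∪ {C} = {C,G} (union, +1)
FP@0: {C} ∪ {T} = {C,T} (union, +1)
MR@0: {A} ∪ {T} = {A,T} (union, +1)
FMPR@0: {C,T} ∩ {A,T} = {T} (intersection, +0)
FMPRW@0: {T} ∪ {C} = {C,T} (union, +1)
BFMPRTW@0: {C,G} ∩ {C,T} = {C} (intersection, +0)
BT@1: {C} ∪ {T} = {C,T} (union, +1)
FP@1: {A} ∪ {G} = {A,G} (union, +1)
MR@1: {G} ∩ {G} = {G} (intersection, +0)
FMPR@1: {A,G} ∩ {G} = {G} (intersection, +0)
FMPRW@1: {G} ∪ {T} = {G,T} (union, +1)
BFMPRTW@1: {C,T} ∩ {G,T} = {T} (intersection, +0)
BT@2: {A} ∪ {T} = {A,T} (union, +1)
FP@2: {A} ∪ {T} = {A,T} (union, +1)
MR@2: {C} ∩ {C} = {C} (intersection, +0)
FMPR@2: {A,T} ∪ {C} = {A,C,T} (union, +1)
FMPRW@2: {A,C,T} ∩ {A} = {A} (intersection, +0)
BFMPRTW@2: {A,T} ∩ {A} = {A} (intersection, +0)
BT@3: {A} ∪ {T} = {A,T} (union, +1)
FP@3: {T} ∪ {C} = {C,T} (union, +1)
MR@3: {A} ∪ {C} = {A,C} (union, +1)
FMPR@3: {C,T} ∩ {A,C} = {C} (intersection, +0)
FMPRW@3: {C} ∪ {G} = {C,G} (union, +1)
BFMPRTW@3: {A,T} ∪ {C,G} = {A,C,G,T} (union, +1)
per-site changes: [4, 3, 3, 5]; total = 15

3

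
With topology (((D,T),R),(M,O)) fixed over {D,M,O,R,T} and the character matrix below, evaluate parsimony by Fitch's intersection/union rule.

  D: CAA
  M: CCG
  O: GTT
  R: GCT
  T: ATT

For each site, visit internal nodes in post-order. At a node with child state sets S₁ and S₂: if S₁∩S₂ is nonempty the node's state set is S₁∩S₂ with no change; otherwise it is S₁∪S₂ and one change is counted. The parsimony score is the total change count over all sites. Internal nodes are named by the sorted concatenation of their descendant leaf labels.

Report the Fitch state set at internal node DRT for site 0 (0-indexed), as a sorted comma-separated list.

DT@0: {C} ∪ {A} = {A,C} (union, +1)
DRT@0: {A,C} ∪ {G} = {A,C,G} (union, +1)
MO@0: {C} ∪ {G} = {C,G} (union, +1)
DMORT@0: {A,C,G} ∩ {C,G} = {C,G} (intersection, +0)
DT@1: {A} ∪ {T} = {A,T} (union, +1)
DRT@1: {A,T} ∪ {C} = {A,C,T} (union, +1)
MO@1: {C} ∪ {T} = {C,T} (union, +1)
DMORT@1: {A,C,T} ∩ {C,T} = {C,T} (intersection, +0)
DT@2: {A} ∪ {T} = {A,T} (union, +1)
DRT@2: {A,T} ∩ {T} = {T} (intersection, +0)
MO@2: {G} ∪ {T} = {G,T} (union, +1)
DMORT@2: {T} ∩ {G,T} = {T} (intersection, +0)
per-site changes: [3, 3, 2]; total = 8

A,C,G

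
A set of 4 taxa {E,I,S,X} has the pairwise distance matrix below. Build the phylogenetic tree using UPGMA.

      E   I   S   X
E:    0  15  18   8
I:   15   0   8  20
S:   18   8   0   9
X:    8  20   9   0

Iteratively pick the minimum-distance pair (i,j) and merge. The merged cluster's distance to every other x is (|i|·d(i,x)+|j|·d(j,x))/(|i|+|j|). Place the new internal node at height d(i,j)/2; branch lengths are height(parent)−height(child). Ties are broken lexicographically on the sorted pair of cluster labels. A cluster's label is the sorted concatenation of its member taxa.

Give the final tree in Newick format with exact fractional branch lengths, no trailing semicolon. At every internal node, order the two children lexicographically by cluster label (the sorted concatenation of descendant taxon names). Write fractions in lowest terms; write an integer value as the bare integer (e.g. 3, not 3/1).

((E:4,X:4):15/4,(I:4,S:4):15/4)

iteration 1: select E,X (d=8); attach at lengths (4, 4); label the merged cluster EX
  updated: d(EX,I)=35/2, d(EX,S)=27/2
iteration 2: select I,S (d=8); attach at lengths (4, 4); label the merged cluster IS
  updated: d(EX,IS)=31/2
iteration 3: select EX,IS (d=31/2); attach at lengths (15/4, 15/4); label the merged cluster EISX
final tree: ((E:4,X:4):15/4,(I:4,S:4):15/4)
total length: 47/2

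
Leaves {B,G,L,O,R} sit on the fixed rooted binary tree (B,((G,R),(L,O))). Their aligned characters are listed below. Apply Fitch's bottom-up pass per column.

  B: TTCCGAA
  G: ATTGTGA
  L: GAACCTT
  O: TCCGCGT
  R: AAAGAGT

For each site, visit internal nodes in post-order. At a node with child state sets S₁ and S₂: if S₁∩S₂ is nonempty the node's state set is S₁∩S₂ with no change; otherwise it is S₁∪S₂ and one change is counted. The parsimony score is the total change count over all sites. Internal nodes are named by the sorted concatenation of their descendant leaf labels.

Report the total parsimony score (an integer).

17

site 0, node GR: G={A} ∩ R={A} → {A} (+0)
site 0, node LO: L={G} ∪ O={T} → {G,T} (+1)
site 0, node GLOR: GR={A} ∪ LO={G,T} → {A,G,T} (+1)
site 0, node BGLOR: B={T} ∩ GLOR={A,G,T} → {T} (+0)
site 1, node GR: G={T} ∪ R={A} → {A,T} (+1)
site 1, node LO: L={A} ∪ O={C} → {A,C} (+1)
site 1, node GLOR: GR={A,T} ∩ LO={A,C} → {A} (+0)
site 1, node BGLOR: B={T} ∪ GLOR={A} → {A,T} (+1)
site 2, node GR: G={T} ∪ R={A} → {A,T} (+1)
site 2, node LO: L={A} ∪ O={C} → {A,C} (+1)
site 2, node GLOR: GR={A,T} ∩ LO={A,C} → {A} (+0)
site 2, node BGLOR: B={C} ∪ GLOR={A} → {A,C} (+1)
site 3, node GR: G={G} ∩ R={G} → {G} (+0)
site 3, node LO: L={C} ∪ O={G} → {C,G} (+1)
site 3, node GLOR: GR={G} ∩ LO={C,G} → {G} (+0)
site 3, node BGLOR: B={C} ∪ GLOR={G} → {C,G} (+1)
site 4, node GR: G={T} ∪ R={A} → {A,T} (+1)
site 4, node LO: L={C} ∩ O={C} → {C} (+0)
site 4, node GLOR: GR={A,T} ∪ LO={C} → {A,C,T} (+1)
site 4, node BGLOR: B={G} ∪ GLOR={A,C,T} → {A,C,G,T} (+1)
site 5, node GR: G={G} ∩ R={G} → {G} (+0)
site 5, node LO: L={T} ∪ O={G} → {G,T} (+1)
site 5, node GLOR: GR={G} ∩ LO={G,T} → {G} (+0)
site 5, node BGLOR: B={A} ∪ GLOR={G} → {A,G} (+1)
site 6, node GR: G={A} ∪ R={T} → {A,T} (+1)
site 6, node LO: L={T} ∩ O={T} → {T} (+0)
site 6, node GLOR: GR={A,T} ∩ LO={T} → {T} (+0)
site 6, node BGLOR: B={A} ∪ GLOR={T} → {A,T} (+1)
per-site changes: [2, 3, 3, 2, 3, 2, 2]; total = 17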